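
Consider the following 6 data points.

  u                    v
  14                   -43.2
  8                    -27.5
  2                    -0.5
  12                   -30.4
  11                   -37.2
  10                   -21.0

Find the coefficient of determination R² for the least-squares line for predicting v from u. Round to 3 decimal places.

0.872

n = 6, Σx = 57, Σy = -159.8, Σxy = -1809.8, Σx² = 629, Σy² = 5371.74
Sxx = Σx² − (Σx)²/n = 629 − 541.5 = 87.5
Sxy = Σxy − (Σx)(Σy)/n = -1809.8 − (-1518.1) = -291.7
Syy = Σy² − (Σy)²/n = 5371.74 − 4256.006667 = 1115.733333
R² = Sxy²/(Sxx·Syy) = (-291.7)²/(87.5·1115.733333) = 0.871574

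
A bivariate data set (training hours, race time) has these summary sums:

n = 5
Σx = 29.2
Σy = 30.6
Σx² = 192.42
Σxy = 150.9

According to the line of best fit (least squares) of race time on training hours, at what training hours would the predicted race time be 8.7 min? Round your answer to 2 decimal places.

Sxx = Σx² − (Σx)²/n = 192.42 − 170.528 = 21.892
Sxy = Σxy − (Σx)(Σy)/n = 150.9 − 178.704 = -27.804
b = Sxy/Sxx = -27.804/21.892 = -1.270053
a = ȳ − b·x̄ = 6.12 − (-1.270053)·5.84 = 13.537109
Set a + b·x = 8.7: x = (8.7 − 13.537109) / (-1.270053) = 3.808589

3.81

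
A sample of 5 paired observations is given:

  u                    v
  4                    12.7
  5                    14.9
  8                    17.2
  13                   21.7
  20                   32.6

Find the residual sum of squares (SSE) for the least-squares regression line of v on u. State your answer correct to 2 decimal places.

n = 5, Σx = 50, Σy = 99.1, Σxy = 1197, Σx² = 674, Σy² = 2212.79
Sxx = Σx² − (Σx)²/n = 674 − 500 = 174
Sxy = Σxy − (Σx)(Σy)/n = 1197 − 991 = 206
Syy = Σy² − (Σy)²/n = 2212.79 − 1964.162 = 248.628
b = Sxy/Sxx = 206/174 = 1.183908
SSE = Syy − b·Sxy = 248.628 − 1.183908·206 = 4.742943

4.74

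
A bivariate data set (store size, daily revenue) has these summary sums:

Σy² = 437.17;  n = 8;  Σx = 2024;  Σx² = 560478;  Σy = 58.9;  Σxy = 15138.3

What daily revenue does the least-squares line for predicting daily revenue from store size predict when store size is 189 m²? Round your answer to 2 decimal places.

7.05

Sxx = Σx² − (Σx)²/n = 560478 − 512072 = 48406
Sxy = Σxy − (Σx)(Σy)/n = 15138.3 − 14901.7 = 236.6
b = Sxy/Sxx = 236.6/48406 = 0.004888
a = ȳ − b·x̄ = 7.3625 − 0.004888·253 = 6.125881
ŷ(189) = a + b·189 = 6.125881 + 0.004888·189 = 7.049679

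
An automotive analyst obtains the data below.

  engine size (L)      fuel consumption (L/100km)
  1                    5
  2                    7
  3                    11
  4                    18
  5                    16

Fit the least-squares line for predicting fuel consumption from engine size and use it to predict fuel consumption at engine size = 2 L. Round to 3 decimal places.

8.100

n = 5, Σx = 15, Σy = 57, Σxy = 204, Σx² = 55
Sxx = Σx² − (Σx)²/n = 55 − 45 = 10
Sxy = Σxy − (Σx)(Σy)/n = 204 − 171 = 33
b = Sxy/Sxx = 33/10 = 3.3
a = ȳ − b·x̄ = 11.4 − 3.3·3 = 1.5
ŷ(2) = a + b·2 = 1.5 + 3.3·2 = 8.1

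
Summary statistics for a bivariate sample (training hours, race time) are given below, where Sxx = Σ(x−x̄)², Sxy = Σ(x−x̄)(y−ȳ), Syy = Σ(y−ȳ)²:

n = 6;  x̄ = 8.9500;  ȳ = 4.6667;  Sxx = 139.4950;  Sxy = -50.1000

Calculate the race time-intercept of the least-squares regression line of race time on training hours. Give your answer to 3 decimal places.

b = Sxy/Sxx = -50.1/139.495 = -0.359153
a = ȳ − b·x̄ = 4.6667 − (-0.359153)·8.95 = 7.881116

7.881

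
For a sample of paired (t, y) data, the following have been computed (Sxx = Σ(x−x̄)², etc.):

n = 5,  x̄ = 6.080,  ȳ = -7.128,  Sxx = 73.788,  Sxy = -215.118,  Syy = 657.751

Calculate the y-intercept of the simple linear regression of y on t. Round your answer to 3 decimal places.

b = Sxy/Sxx = -215.118/73.788 = -2.915352
a = ȳ − b·x̄ = -7.128 − (-2.915352)·6.08 = 10.597341

10.597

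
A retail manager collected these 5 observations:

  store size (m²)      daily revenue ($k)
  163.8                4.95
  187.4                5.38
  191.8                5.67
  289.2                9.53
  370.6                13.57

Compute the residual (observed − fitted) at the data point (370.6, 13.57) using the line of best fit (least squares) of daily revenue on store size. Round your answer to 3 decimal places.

n = 5, Σx = 1202.8, Σy = 39.1, Σxy = 10691.646, Σx² = 319717.44
Sxx = Σx² − (Σx)²/n = 319717.44 − 289345.568 = 30371.872
Sxy = Σxy − (Σx)(Σy)/n = 10691.646 − 9405.896 = 1285.75
b = Sxy/Sxx = 1285.75/30371.872 = 0.042334
a = ȳ − b·x̄ = 7.82 − 0.042334·240.56 = -2.363765
ŷ(370.6) = -2.363765 + 0.042334·370.6 = 13.325058
residual = y − ŷ = 13.57 − 13.325058 = 0.244942

0.245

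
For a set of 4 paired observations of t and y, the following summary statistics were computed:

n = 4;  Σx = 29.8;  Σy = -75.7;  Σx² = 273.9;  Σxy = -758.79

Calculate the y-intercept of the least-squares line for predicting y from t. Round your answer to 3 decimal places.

Sxx = Σx² − (Σx)²/n = 273.9 − 222.01 = 51.89
Sxy = Σxy − (Σx)(Σy)/n = -758.79 − (-563.965) = -194.825
b = Sxy/Sxx = -194.825/51.89 = -3.754577
a = ȳ − b·x̄ = -18.925 − (-3.754577)·7.45 = 9.046599

9.047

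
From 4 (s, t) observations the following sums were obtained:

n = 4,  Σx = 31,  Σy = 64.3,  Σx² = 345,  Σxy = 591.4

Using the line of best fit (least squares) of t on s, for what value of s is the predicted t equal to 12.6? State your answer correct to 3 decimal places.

Sxx = Σx² − (Σx)²/n = 345 − 240.25 = 104.75
Sxy = Σxy − (Σx)(Σy)/n = 591.4 − 498.325 = 93.075
b = Sxy/Sxx = 93.075/104.75 = 0.888544
a = ȳ − b·x̄ = 16.075 − 0.888544·7.75 = 9.188783
Set a + b·x = 12.6: x = (12.6 − 9.188783) / 0.888544 = 3.839108

3.839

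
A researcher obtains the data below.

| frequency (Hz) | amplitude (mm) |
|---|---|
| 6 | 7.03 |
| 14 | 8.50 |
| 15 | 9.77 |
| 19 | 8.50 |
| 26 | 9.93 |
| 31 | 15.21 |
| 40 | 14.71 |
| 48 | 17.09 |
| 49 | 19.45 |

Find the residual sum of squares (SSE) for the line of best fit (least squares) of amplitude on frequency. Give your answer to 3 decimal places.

n = 9, Σx = 248, Σy = 110.19, Σxy = 3560.69, Σx² = 8760, Σy² = 1506.0775
Sxx = Σx² − (Σx)²/n = 8760 − 6833.777778 = 1926.222222
Sxy = Σxy − (Σx)(Σy)/n = 3560.69 − 3036.346667 = 524.343333
Syy = Σy² − (Σy)²/n = 1506.0775 − 1349.0929 = 156.9846
b = Sxy/Sxx = 524.343333/1926.222222 = 0.272213
SSE = Syy − b·Sxy = 156.9846 − 0.272213·524.343333 = 14.251364

14.251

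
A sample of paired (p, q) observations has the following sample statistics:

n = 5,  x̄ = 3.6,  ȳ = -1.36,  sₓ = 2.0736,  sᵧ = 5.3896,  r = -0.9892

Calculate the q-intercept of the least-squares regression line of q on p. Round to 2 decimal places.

b = r · sᵧ/sₓ = -0.9892 · 5.3896/2.0736 = -2.571080
a = ȳ − b·x̄ = -1.36 − (-2.571080)·3.6 = 7.895889

7.90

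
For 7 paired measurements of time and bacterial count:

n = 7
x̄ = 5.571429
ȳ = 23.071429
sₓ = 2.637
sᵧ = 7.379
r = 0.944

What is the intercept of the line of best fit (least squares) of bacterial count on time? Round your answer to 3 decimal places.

8.354

b = r · sᵧ/sₓ = 0.944 · 7.379/2.637 = 2.641553
a = ȳ − b·x̄ = 23.071429 − 2.641553·5.571429 = 8.354202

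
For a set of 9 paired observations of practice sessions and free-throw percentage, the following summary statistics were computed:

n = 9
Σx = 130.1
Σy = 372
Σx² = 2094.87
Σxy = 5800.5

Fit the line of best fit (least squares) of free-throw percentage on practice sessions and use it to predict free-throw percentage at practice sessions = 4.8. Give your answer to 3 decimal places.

22.264

Sxx = Σx² − (Σx)²/n = 2094.87 − 1880.667778 = 214.202222
Sxy = Σxy − (Σx)(Σy)/n = 5800.5 − 5377.466667 = 423.033333
b = Sxy/Sxx = 423.033333/214.202222 = 1.974925
a = ȳ − b·x̄ = 41.333333 − 1.974925·14.455556 = 12.784695
ŷ(4.8) = a + b·4.8 = 12.784695 + 1.974925·4.8 = 22.264335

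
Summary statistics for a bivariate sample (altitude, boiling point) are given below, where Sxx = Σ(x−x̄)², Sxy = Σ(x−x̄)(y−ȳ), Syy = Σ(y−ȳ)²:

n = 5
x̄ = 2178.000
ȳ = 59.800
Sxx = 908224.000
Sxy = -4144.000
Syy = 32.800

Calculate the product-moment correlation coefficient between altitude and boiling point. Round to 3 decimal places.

r = Sxy/√(Sxx·Syy) = -4144/√(29789747.2) = -4144/5457.998461 = -0.759253

-0.759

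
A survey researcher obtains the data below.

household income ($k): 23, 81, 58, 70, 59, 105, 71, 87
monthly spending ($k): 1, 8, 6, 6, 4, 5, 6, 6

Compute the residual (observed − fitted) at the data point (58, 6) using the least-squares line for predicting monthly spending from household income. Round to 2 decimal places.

n = 8, Σx = 554, Σy = 42, Σxy = 3148, Σx² = 42470
Sxx = Σx² − (Σx)²/n = 42470 − 38364.5 = 4105.5
Sxy = Σxy − (Σx)(Σy)/n = 3148 − 2908.5 = 239.5
b = Sxy/Sxx = 239.5/4105.5 = 0.058336
a = ȳ − b·x̄ = 5.25 − 0.058336·69.25 = 1.210206
ŷ(58) = 1.210206 + 0.058336·58 = 4.593716
residual = y − ŷ = 6 − 4.593716 = 1.406284

1.41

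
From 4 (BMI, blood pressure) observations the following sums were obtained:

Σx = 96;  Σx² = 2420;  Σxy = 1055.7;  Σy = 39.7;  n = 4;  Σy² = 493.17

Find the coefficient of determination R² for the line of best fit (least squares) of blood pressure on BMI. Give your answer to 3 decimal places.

0.921

Sxx = Σx² − (Σx)²/n = 2420 − 2304 = 116
Sxy = Σxy − (Σx)(Σy)/n = 1055.7 − 952.8 = 102.9
Syy = Σy² − (Σy)²/n = 493.17 − 394.0225 = 99.1475
R² = Sxy²/(Sxx·Syy) = (102.9)²/(116·99.1475) = 0.920642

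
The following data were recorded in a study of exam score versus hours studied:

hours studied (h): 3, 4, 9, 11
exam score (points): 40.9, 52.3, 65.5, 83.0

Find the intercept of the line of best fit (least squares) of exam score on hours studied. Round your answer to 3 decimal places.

29.816

n = 4, Σx = 27, Σy = 241.7, Σxy = 1834.4, Σx² = 227
Sxx = Σx² − (Σx)²/n = 227 − 182.25 = 44.75
Sxy = Σxy − (Σx)(Σy)/n = 1834.4 − 1631.475 = 202.925
b = Sxy/Sxx = 202.925/44.75 = 4.534637
a = ȳ − b·x̄ = 60.425 − 4.534637·6.75 = 29.816201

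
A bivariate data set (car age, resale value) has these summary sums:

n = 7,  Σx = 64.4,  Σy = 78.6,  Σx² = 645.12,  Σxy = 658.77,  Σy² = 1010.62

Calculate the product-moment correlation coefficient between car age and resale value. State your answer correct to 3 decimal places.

-0.784

Sxx = Σx² − (Σx)²/n = 645.12 − 592.48 = 52.64
Sxy = Σxy − (Σx)(Σy)/n = 658.77 − 723.12 = -64.35
Syy = Σy² − (Σy)²/n = 1010.62 − 882.565714 = 128.054286
r = Sxy/√(Sxx·Syy) = -64.35/√(6740.7776) = -64.35/82.102239 = -0.783779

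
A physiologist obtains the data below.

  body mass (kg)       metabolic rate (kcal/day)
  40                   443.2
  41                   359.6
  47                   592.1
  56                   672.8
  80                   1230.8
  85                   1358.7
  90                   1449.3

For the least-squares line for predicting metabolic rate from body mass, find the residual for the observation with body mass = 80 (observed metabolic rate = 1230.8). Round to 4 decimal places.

-5.7515

n = 7, Σx = 439, Σy = 6106.5, Σxy = 442367.6, Σx² = 30351
Sxx = Σx² − (Σx)²/n = 30351 − 27531.571429 = 2819.428571
Sxy = Σxy − (Σx)(Σy)/n = 442367.6 − 382964.785714 = 59402.814286
b = Sxy/Sxx = 59402.814286/2819.428571 = 21.069097
a = ȳ − b·x̄ = 872.357143 − 21.069097·62.714286 = -448.976231
ŷ(80) = -448.976231 + 21.069097·80 = 1236.551535
residual = y − ŷ = 1230.8 − 1236.551535 = -5.751535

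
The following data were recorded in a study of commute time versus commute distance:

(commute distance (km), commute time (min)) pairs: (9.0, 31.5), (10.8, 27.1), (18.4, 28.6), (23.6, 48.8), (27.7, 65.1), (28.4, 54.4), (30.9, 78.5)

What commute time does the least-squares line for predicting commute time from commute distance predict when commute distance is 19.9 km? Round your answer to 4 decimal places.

44.9687

n = 7, Σx = 148.8, Σy = 334, Σxy = 8027.98, Σx² = 3621.82
Sxx = Σx² − (Σx)²/n = 3621.82 − 3163.062857 = 458.757143
Sxy = Σxy − (Σx)(Σy)/n = 8027.98 − 7099.885714 = 928.094286
b = Sxy/Sxx = 928.094286/458.757143 = 2.023062
a = ȳ − b·x̄ = 47.714286 − 2.023062·21.257143 = 4.709761
ŷ(19.9) = a + b·19.9 = 4.709761 + 2.023062·19.9 = 44.968701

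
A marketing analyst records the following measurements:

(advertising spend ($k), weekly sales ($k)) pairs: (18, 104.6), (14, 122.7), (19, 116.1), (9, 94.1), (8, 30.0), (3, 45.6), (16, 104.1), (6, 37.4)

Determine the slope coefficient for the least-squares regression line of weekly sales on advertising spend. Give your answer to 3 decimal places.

5.330

n = 8, Σx = 93, Σy = 654.6, Σxy = 8920.2, Σx² = 1327
Sxx = Σx² − (Σx)²/n = 1327 − 1081.125 = 245.875
Sxy = Σxy − (Σx)(Σy)/n = 8920.2 − 7609.725 = 1310.475
b = Sxy/Sxx = 1310.475/245.875 = 5.329842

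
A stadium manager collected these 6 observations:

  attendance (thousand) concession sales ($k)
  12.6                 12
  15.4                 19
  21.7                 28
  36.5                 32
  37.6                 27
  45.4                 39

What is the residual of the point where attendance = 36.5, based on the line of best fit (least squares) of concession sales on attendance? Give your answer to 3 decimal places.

n = 6, Σx = 169.2, Σy = 157, Σxy = 5005.2, Σx² = 5673.98
Sxx = Σx² − (Σx)²/n = 5673.98 − 4771.44 = 902.54
Sxy = Σxy − (Σx)(Σy)/n = 5005.2 − 4427.4 = 577.8
b = Sxy/Sxx = 577.8/902.54 = 0.640193
a = ȳ − b·x̄ = 26.166667 − 0.640193·28.2 = 8.113218
ŷ(36.5) = 8.113218 + 0.640193·36.5 = 31.480270
residual = y − ŷ = 32 − 31.480270 = 0.519730

0.520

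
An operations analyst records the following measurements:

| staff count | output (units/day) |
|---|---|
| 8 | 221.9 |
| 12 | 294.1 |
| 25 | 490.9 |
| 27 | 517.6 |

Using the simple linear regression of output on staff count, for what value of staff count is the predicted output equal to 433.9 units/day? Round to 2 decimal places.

21.41

n = 4, Σx = 72, Σy = 1524.5, Σxy = 31552.1, Σx² = 1562
Sxx = Σx² − (Σx)²/n = 1562 − 1296 = 266
Sxy = Σxy − (Σx)(Σy)/n = 31552.1 − 27441 = 4111.1
b = Sxy/Sxx = 4111.1/266 = 15.455263
a = ȳ − b·x̄ = 381.125 − 15.455263·18 = 102.930263
Set a + b·x = 433.9: x = (433.9 − 102.930263) / 15.455263 = 21.414694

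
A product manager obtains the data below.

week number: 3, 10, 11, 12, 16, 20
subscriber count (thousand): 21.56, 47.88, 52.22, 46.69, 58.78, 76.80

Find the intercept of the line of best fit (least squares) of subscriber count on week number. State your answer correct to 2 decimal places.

13.97

n = 6, Σx = 72, Σy = 303.93, Σxy = 4154.66, Σx² = 1030
Sxx = Σx² − (Σx)²/n = 1030 − 864 = 166
Sxy = Σxy − (Σx)(Σy)/n = 4154.66 − 3647.16 = 507.5
b = Sxy/Sxx = 507.5/166 = 3.057229
a = ȳ − b·x̄ = 50.655 − 3.057229·12 = 13.968253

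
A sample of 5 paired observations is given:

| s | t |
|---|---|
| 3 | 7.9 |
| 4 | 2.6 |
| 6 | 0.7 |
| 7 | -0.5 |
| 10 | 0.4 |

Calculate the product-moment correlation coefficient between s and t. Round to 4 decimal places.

-0.7530

n = 5, Σx = 30, Σy = 11.1, Σxy = 38.8, Σx² = 210, Σy² = 70.07
Sxx = Σx² − (Σx)²/n = 210 − 180 = 30
Sxy = Σxy − (Σx)(Σy)/n = 38.8 − 66.6 = -27.8
Syy = Σy² − (Σy)²/n = 70.07 − 24.642 = 45.428
r = Sxy/√(Sxx·Syy) = -27.8/√(1362.84) = -27.8/36.916663 = -0.753047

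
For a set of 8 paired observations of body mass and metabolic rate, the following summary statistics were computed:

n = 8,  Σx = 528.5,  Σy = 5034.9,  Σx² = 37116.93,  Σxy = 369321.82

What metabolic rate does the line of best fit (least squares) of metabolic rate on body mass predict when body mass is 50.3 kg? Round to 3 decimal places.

366.735

Sxx = Σx² − (Σx)²/n = 37116.93 − 34914.03125 = 2202.89875
Sxy = Σxy − (Σx)(Σy)/n = 369321.82 − 332618.08125 = 36703.73875
b = Sxy/Sxx = 36703.73875/2202.89875 = 16.661564
a = ȳ − b·x̄ = 629.3625 − 16.661564·66.0625 = -471.342079
ŷ(50.3) = a + b·50.3 = -471.342079 + 16.661564·50.3 = 366.734596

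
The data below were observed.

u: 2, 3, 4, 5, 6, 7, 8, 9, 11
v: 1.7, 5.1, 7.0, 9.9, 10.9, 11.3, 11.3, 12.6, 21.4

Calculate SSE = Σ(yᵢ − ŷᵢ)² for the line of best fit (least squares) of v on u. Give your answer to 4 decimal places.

n = 9, Σx = 55, Σy = 91.2, Σxy = 679.9, Σx² = 405, Σy² = 1166.82
Sxx = Σx² − (Σx)²/n = 405 − 336.111111 = 68.888889
Sxy = Σxy − (Σx)(Σy)/n = 679.9 − 557.333333 = 122.566667
Syy = Σy² − (Σy)²/n = 1166.82 − 924.16 = 242.66
b = Sxy/Sxx = 122.566667/68.888889 = 1.779194
SSE = Syy − b·Sxy = 242.66 − 1.779194·122.566667 = 24.590177

24.5902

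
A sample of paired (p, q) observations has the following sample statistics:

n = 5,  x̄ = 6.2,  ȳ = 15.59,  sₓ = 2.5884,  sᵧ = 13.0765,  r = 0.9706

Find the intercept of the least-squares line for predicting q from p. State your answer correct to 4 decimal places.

-14.8113

b = r · sᵧ/sₓ = 0.9706 · 13.0765/2.5884 = 4.903435
a = ȳ − b·x̄ = 15.59 − 4.903435·6.2 = -14.811296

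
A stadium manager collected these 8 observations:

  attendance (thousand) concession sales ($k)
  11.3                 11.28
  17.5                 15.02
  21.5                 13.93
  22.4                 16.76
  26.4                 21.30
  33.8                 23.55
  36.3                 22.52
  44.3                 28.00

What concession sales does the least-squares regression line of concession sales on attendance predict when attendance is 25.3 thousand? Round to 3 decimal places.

n = 8, Σx = 213.5, Σy = 152.36, Σxy = 4481.419, Σx² = 6517.53
Sxx = Σx² − (Σx)²/n = 6517.53 − 5697.78125 = 819.74875
Sxy = Σxy − (Σx)(Σy)/n = 4481.419 − 4066.1075 = 415.3115
b = Sxy/Sxx = 415.3115/819.74875 = 0.506633
a = ȳ − b·x̄ = 19.045 − 0.506633·26.6875 = 5.524241
ŷ(25.3) = a + b·25.3 = 5.524241 + 0.506633·25.3 = 18.342047

18.342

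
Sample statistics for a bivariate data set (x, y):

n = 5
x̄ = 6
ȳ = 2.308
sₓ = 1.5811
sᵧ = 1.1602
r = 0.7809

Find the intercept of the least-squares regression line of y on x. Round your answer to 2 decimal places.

b = r · sᵧ/sₓ = 0.7809 · 1.1602/1.5811 = 0.573019
a = ȳ − b·x̄ = 2.308 − 0.573019·6 = -1.130113

-1.13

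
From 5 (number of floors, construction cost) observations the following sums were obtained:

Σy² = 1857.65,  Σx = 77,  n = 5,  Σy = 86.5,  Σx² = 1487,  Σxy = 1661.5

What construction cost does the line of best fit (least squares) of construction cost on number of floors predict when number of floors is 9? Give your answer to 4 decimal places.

10.3008

Sxx = Σx² − (Σx)²/n = 1487 − 1185.8 = 301.2
Sxy = Σxy − (Σx)(Σy)/n = 1661.5 − 1332.1 = 329.4
b = Sxy/Sxx = 329.4/301.2 = 1.093625
a = ȳ − b·x̄ = 17.3 − 1.093625·15.4 = 0.458167
ŷ(9) = a + b·9 = 0.458167 + 1.093625·9 = 10.300797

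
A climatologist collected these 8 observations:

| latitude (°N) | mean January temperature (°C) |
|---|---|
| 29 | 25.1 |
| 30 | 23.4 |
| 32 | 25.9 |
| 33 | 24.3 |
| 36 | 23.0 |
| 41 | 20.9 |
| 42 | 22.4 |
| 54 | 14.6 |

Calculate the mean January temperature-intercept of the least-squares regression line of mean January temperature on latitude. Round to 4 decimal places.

37.2234

n = 8, Σx = 297, Σy = 179.6, Σxy = 6474.7, Σx² = 11511
Sxx = Σx² − (Σx)²/n = 11511 − 11026.125 = 484.875
Sxy = Σxy − (Σx)(Σy)/n = 6474.7 − 6667.65 = -192.95
b = Sxy/Sxx = -192.95/484.875 = -0.397938
a = ȳ − b·x̄ = 22.45 − (-0.397938)·37.125 = 37.223434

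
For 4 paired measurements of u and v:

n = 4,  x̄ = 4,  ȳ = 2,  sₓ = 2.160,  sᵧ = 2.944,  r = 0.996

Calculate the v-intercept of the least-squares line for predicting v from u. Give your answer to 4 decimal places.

b = r · sᵧ/sₓ = 0.996 · 2.944/2.16 = 1.357511
a = ȳ − b·x̄ = 2 − 1.357511·4 = -3.430044

-3.4300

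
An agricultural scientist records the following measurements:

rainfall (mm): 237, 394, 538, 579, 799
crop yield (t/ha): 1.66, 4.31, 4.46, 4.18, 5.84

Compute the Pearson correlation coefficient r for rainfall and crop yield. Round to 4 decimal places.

n = 5, Σx = 2547, Σy = 20.45, Σxy = 11577.42, Σx² = 1474491, Σy² = 92.8013
Sxx = Σx² − (Σx)²/n = 1474491 − 1297441.8 = 177049.2
Sxy = Σxy − (Σx)(Σy)/n = 11577.42 − 10417.23 = 1160.19
Syy = Σy² − (Σy)²/n = 92.8013 − 83.6405 = 9.1608
r = Sxy/√(Sxx·Syy) = 1160.19/√(1621912.31136) = 1160.19/1273.543211 = 0.910994

0.9110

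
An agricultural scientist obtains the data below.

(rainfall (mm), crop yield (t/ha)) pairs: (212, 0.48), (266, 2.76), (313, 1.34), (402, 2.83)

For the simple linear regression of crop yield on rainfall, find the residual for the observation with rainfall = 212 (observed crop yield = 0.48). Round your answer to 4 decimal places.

n = 4, Σx = 1193, Σy = 7.41, Σxy = 2393, Σx² = 375273
Sxx = Σx² − (Σx)²/n = 375273 − 355812.25 = 19460.75
Sxy = Σxy − (Σx)(Σy)/n = 2393 − 2210.0325 = 182.9675
b = Sxy/Sxx = 182.9675/19460.75 = 0.009402
a = ȳ − b·x̄ = 1.8525 − 0.009402·298.25 = -0.951609
ŷ(212) = -0.951609 + 0.009402·212 = 1.041588
residual = y − ŷ = 0.48 − 1.041588 = -0.561588

-0.5616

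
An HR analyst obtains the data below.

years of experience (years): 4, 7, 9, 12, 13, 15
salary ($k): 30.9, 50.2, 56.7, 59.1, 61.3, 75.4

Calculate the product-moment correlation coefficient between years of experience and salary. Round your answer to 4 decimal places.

0.9521

n = 6, Σx = 60, Σy = 333.6, Σxy = 3622.4, Σx² = 684, Σy² = 19625.4
Sxx = Σx² − (Σx)²/n = 684 − 600 = 84
Sxy = Σxy − (Σx)(Σy)/n = 3622.4 − 3336 = 286.4
Syy = Σy² − (Σy)²/n = 19625.4 − 18548.16 = 1077.24
r = Sxy/√(Sxx·Syy) = 286.4/√(90488.16) = 286.4/300.812500 = 0.952088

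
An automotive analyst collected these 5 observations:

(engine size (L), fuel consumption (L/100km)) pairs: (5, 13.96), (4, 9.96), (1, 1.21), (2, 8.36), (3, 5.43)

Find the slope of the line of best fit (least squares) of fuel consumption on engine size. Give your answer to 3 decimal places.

2.710

n = 5, Σx = 15, Σy = 38.92, Σxy = 143.86, Σx² = 55
Sxx = Σx² − (Σx)²/n = 55 − 45 = 10
Sxy = Σxy − (Σx)(Σy)/n = 143.86 − 116.76 = 27.1
b = Sxy/Sxx = 27.1/10 = 2.71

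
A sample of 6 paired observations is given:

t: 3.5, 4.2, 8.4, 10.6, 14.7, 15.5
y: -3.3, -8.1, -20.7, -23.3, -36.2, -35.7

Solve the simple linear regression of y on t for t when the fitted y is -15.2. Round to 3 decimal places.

7.222

n = 6, Σx = 56.9, Σy = -127.3, Σxy = -1551.92, Σx² = 669.15
Sxx = Σx² − (Σx)²/n = 669.15 − 539.601667 = 129.548333
Sxy = Σxy − (Σx)(Σy)/n = -1551.92 − (-1207.228333) = -344.691667
b = Sxy/Sxx = -344.691667/129.548333 = -2.660719
a = ȳ − b·x̄ = -21.216667 − (-2.660719)·9.483333 = 4.015815
Set a + b·x = -15.2: x = (-15.2 − 4.015815) / (-2.660719) = 7.222040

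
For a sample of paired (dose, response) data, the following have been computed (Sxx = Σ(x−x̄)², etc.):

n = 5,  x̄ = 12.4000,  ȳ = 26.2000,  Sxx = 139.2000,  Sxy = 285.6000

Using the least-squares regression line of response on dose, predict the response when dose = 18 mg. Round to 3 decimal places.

37.690

b = Sxy/Sxx = 285.6/139.2 = 2.051724
a = ȳ − b·x̄ = 26.2 − 2.051724·12.4 = 0.758621
ŷ(18) = a + b·18 = 0.758621 + 2.051724·18 = 37.689655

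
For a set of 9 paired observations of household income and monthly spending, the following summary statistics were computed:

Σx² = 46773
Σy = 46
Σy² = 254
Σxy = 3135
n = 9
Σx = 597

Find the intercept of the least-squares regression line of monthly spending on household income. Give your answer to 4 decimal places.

Sxx = Σx² − (Σx)²/n = 46773 − 39601 = 7172
Sxy = Σxy − (Σx)(Σy)/n = 3135 − 3051.333333 = 83.666667
b = Sxy/Sxx = 83.666667/7172 = 0.011666
a = ȳ − b·x̄ = 5.111111 − 0.011666·66.333333 = 4.337284

4.3373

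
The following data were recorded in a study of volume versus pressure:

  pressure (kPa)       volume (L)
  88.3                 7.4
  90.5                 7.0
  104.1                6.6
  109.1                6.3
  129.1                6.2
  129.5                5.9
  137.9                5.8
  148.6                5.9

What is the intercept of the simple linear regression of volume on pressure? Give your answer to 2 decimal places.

9.18

n = 8, Σx = 937.1, Σy = 51.1, Σxy = 5902.34, Σx² = 113262.19
Sxx = Σx² − (Σx)²/n = 113262.19 − 109769.55125 = 3492.63875
Sxy = Σxy − (Σx)(Σy)/n = 5902.34 − 5985.72625 = -83.38625
b = Sxy/Sxx = -83.38625/3492.63875 = -0.023875
a = ȳ − b·x̄ = 6.3875 − (-0.023875)·117.1375 = 9.184141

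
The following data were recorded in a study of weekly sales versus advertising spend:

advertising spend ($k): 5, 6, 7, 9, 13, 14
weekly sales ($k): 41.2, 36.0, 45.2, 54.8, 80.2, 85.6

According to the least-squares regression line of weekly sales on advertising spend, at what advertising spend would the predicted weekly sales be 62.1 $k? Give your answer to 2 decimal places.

9.90

n = 6, Σx = 54, Σy = 343, Σxy = 3472.6, Σx² = 556
Sxx = Σx² − (Σx)²/n = 556 − 486 = 70
Sxy = Σxy − (Σx)(Σy)/n = 3472.6 − 3087 = 385.6
b = Sxy/Sxx = 385.6/70 = 5.508571
a = ȳ − b·x̄ = 57.166667 − 5.508571·9 = 7.589524
Set a + b·x = 62.1: x = (62.1 − 7.589524) / 5.508571 = 9.895574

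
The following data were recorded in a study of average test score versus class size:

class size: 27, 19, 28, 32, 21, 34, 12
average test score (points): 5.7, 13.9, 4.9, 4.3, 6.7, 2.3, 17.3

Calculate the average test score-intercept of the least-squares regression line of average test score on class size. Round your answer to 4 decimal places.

24.3593

n = 7, Σx = 173, Σy = 55.1, Σxy = 1119.3, Σx² = 4639
Sxx = Σx² − (Σx)²/n = 4639 − 4275.571429 = 363.428571
Sxy = Σxy − (Σx)(Σy)/n = 1119.3 − 1361.757143 = -242.457143
b = Sxy/Sxx = -242.457143/363.428571 = -0.667138
a = ȳ − b·x̄ = 7.871429 − (-0.667138)·24.714286 = 24.359277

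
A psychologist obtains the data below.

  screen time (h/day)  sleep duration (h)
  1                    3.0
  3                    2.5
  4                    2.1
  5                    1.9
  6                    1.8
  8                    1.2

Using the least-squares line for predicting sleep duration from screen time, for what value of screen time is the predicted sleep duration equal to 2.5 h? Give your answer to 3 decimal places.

n = 6, Σx = 27, Σy = 12.5, Σxy = 48.8, Σx² = 151
Sxx = Σx² − (Σx)²/n = 151 − 121.5 = 29.5
Sxy = Σxy − (Σx)(Σy)/n = 48.8 − 56.25 = -7.45
b = Sxy/Sxx = -7.45/29.5 = -0.252542
a = ȳ − b·x̄ = 2.083333 − (-0.252542)·4.5 = 3.219774
Set a + b·x = 2.5: x = (2.5 − 3.219774) / (-0.252542) = 2.850112

2.850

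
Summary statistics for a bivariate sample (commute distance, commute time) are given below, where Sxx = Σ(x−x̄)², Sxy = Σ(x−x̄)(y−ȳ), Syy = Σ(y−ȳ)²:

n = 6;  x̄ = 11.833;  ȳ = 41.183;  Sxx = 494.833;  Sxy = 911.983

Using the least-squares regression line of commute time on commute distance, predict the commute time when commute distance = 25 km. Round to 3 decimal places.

65.450

b = Sxy/Sxx = 911.983/494.833 = 1.843012
a = ȳ − b·x̄ = 41.183 − 1.843012·11.833 = 19.374643
ŷ(25) = a + b·25 = 19.374643 + 1.843012·25 = 65.449935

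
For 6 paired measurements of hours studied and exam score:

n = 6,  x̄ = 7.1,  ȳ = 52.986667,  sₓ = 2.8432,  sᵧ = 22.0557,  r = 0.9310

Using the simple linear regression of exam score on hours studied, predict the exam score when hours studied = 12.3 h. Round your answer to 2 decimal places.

90.54

b = r · sᵧ/sₓ = 0.931 · 22.0557/2.8432 = 7.222094
a = ȳ − b·x̄ = 52.986667 − 7.222094·7.1 = 1.709802
ŷ(12.3) = a + b·12.3 = 1.709802 + 7.222094·12.3 = 90.541554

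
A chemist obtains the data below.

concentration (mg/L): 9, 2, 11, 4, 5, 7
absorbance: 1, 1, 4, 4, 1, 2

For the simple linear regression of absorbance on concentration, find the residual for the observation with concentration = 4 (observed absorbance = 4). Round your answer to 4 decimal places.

2.1566

n = 6, Σx = 38, Σy = 13, Σxy = 90, Σx² = 296
Sxx = Σx² − (Σx)²/n = 296 − 240.666667 = 55.333333
Sxy = Σxy − (Σx)(Σy)/n = 90 − 82.333333 = 7.666667
b = Sxy/Sxx = 7.666667/55.333333 = 0.138554
a = ȳ − b·x̄ = 2.166667 − 0.138554·6.333333 = 1.289157
ŷ(4) = 1.289157 + 0.138554·4 = 1.843373
residual = y − ŷ = 4 − 1.843373 = 2.156627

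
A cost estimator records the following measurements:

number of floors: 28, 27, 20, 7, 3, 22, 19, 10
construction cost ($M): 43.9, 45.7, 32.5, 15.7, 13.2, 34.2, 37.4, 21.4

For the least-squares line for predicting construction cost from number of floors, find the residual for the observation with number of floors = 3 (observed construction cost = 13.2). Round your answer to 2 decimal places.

n = 8, Σx = 136, Σy = 244, Σxy = 4939.6, Σx² = 2916
Sxx = Σx² − (Σx)²/n = 2916 − 2312 = 604
Sxy = Σxy − (Σx)(Σy)/n = 4939.6 − 4148 = 791.6
b = Sxy/Sxx = 791.6/604 = 1.310596
a = ȳ − b·x̄ = 30.5 − 1.310596·17 = 8.219868
ŷ(3) = 8.219868 + 1.310596·3 = 12.151656
residual = y − ŷ = 13.2 − 12.151656 = 1.048344

1.05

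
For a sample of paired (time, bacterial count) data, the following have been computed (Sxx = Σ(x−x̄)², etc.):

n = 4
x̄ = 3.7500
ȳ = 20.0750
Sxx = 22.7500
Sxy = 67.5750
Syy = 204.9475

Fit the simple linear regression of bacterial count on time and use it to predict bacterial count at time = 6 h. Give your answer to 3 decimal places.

26.758

b = Sxy/Sxx = 67.575/22.75 = 2.970330
a = ȳ − b·x̄ = 20.075 − 2.970330·3.75 = 8.936264
ŷ(6) = a + b·6 = 8.936264 + 2.970330·6 = 26.758242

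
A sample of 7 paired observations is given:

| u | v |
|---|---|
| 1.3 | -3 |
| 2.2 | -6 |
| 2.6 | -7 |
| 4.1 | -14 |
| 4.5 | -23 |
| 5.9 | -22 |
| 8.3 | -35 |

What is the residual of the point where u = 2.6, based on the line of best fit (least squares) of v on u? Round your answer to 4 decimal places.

n = 7, Σx = 28.9, Σy = -110, Σxy = -616.5, Σx² = 154.05
Sxx = Σx² − (Σx)²/n = 154.05 − 119.315714 = 34.734286
Sxy = Σxy − (Σx)(Σy)/n = -616.5 − (-454.142857) = -162.357143
b = Sxy/Sxx = -162.357143/34.734286 = -4.674262
a = ȳ − b·x̄ = -15.714286 − (-4.674262)·4.128571 = 3.583738
ŷ(2.6) = 3.583738 + (-4.674262)·2.6 = -8.569343
residual = y − ŷ = -7 − (-8.569343) = 1.569343

1.5693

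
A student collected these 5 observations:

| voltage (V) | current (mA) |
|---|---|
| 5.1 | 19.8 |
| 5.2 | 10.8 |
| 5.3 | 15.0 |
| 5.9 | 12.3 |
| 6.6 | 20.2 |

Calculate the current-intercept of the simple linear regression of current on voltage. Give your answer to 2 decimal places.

n = 5, Σx = 28.1, Σy = 78.1, Σxy = 442.53, Σx² = 159.51
Sxx = Σx² − (Σx)²/n = 159.51 − 157.922 = 1.588
Sxy = Σxy − (Σx)(Σy)/n = 442.53 − 438.922 = 3.608
b = Sxy/Sxx = 3.608/1.588 = 2.272040
a = ȳ − b·x̄ = 15.62 − 2.272040·5.62 = 2.851134

2.85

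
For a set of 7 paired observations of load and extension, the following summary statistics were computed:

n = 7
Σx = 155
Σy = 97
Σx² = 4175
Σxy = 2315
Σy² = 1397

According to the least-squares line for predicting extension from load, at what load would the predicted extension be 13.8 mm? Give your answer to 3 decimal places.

Sxx = Σx² − (Σx)²/n = 4175 − 3432.142857 = 742.857143
Sxy = Σxy − (Σx)(Σy)/n = 2315 − 2147.857143 = 167.142857
b = Sxy/Sxx = 167.142857/742.857143 = 0.225
a = ȳ − b·x̄ = 13.857143 − 0.225·22.142857 = 8.875
Set a + b·x = 13.8: x = (13.8 − 8.875) / 0.225 = 21.888889

21.889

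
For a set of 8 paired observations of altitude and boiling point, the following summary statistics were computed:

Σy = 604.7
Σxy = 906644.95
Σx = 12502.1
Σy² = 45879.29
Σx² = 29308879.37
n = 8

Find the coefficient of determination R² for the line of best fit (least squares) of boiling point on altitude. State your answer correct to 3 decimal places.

0.878

Sxx = Σx² − (Σx)²/n = 29308879.37 − 19537813.05125 = 9771066.31875
Sxy = Σxy − (Σx)(Σy)/n = 906644.95 − 945002.48375 = -38357.53375
Syy = Σy² − (Σy)²/n = 45879.29 − 45707.76125 = 171.52875
R² = Sxy²/(Sxx·Syy) = (-38357.53375)²/(9771066.31875·171.52875) = 0.877854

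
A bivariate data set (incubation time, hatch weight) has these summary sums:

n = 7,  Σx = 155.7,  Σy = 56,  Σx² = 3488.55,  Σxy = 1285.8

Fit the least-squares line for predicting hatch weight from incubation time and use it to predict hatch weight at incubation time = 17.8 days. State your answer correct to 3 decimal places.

0.951

Sxx = Σx² − (Σx)²/n = 3488.55 − 3463.212857 = 25.337143
Sxy = Σxy − (Σx)(Σy)/n = 1285.8 − 1245.6 = 40.2
b = Sxy/Sxx = 40.2/25.337143 = 1.586604
a = ȳ − b·x̄ = 8 − 1.586604·22.242857 = -27.290595
ŷ(17.8) = a + b·17.8 = -27.290595 + 1.586604·17.8 = 0.950947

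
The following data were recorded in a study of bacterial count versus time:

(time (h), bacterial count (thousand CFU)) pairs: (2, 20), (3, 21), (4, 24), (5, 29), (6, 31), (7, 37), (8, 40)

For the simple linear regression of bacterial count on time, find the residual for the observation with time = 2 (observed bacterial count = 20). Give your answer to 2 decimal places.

1.75

n = 7, Σx = 35, Σy = 202, Σxy = 1109, Σx² = 203
Sxx = Σx² − (Σx)²/n = 203 − 175 = 28
Sxy = Σxy − (Σx)(Σy)/n = 1109 − 1010 = 99
b = Sxy/Sxx = 99/28 = 3.535714
a = ȳ − b·x̄ = 28.857143 − 3.535714·5 = 11.178571
ŷ(2) = 11.178571 + 3.535714·2 = 18.25
residual = y − ŷ = 20 − 18.25 = 1.75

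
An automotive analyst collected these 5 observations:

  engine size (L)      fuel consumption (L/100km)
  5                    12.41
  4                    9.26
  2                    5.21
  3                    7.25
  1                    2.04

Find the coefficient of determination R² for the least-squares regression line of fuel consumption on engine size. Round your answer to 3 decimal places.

0.992

n = 5, Σx = 15, Σy = 36.17, Σxy = 133.3, Σx² = 55, Σy² = 323.6239
Sxx = Σx² − (Σx)²/n = 55 − 45 = 10
Sxy = Σxy − (Σx)(Σy)/n = 133.3 − 108.51 = 24.79
Syy = Σy² − (Σy)²/n = 323.6239 − 261.65378 = 61.97012
R² = Sxy²/(Sxx·Syy) = (24.79)²/(10·61.97012) = 0.991678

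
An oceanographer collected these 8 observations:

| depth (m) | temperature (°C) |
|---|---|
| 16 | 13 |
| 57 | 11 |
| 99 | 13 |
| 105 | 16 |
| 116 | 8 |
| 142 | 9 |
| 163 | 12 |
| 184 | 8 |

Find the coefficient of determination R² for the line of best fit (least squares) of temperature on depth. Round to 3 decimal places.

n = 8, Σx = 882, Σy = 90, Σxy = 9436, Σx² = 118376, Σy² = 1068
Sxx = Σx² − (Σx)²/n = 118376 − 97240.5 = 21135.5
Sxy = Σxy − (Σx)(Σy)/n = 9436 − 9922.5 = -486.5
Syy = Σy² − (Σy)²/n = 1068 − 1012.5 = 55.5
R² = Sxy²/(Sxx·Syy) = (-486.5)²/(21135.5·55.5) = 0.201772

0.202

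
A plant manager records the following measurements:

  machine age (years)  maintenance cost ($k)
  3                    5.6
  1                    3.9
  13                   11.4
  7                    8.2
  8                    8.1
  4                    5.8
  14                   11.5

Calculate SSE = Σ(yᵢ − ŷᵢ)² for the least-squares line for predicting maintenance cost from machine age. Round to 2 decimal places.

n = 7, Σx = 50, Σy = 54.5, Σxy = 475.3, Σx² = 504, Σy² = 475.27
Sxx = Σx² − (Σx)²/n = 504 − 357.142857 = 146.857143
Sxy = Σxy − (Σx)(Σy)/n = 475.3 − 389.285714 = 86.014286
Syy = Σy² − (Σy)²/n = 475.27 − 424.321429 = 50.948571
b = Sxy/Sxx = 86.014286/146.857143 = 0.585700
SSE = Syy − b·Sxy = 50.948571 − 0.585700·86.014286 = 0.569971

0.57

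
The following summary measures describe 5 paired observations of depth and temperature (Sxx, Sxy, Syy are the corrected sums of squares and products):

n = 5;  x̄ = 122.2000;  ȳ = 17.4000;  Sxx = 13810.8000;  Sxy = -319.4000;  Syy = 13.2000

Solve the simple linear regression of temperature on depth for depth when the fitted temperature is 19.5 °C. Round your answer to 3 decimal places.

b = Sxy/Sxx = -319.4/13810.8 = -0.023127
a = ȳ − b·x̄ = 17.4 − (-0.023127)·122.2 = 20.226098
Set a + b·x = 19.5: x = (19.5 − 20.226098) / (-0.023127) = 31.396368

31.396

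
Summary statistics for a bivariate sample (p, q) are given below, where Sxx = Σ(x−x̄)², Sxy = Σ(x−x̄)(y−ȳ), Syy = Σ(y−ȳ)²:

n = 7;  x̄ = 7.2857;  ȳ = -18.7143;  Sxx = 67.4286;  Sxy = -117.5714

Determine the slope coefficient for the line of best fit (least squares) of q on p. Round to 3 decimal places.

b = Sxy/Sxx = -117.5714/67.4286 = -1.743643

-1.744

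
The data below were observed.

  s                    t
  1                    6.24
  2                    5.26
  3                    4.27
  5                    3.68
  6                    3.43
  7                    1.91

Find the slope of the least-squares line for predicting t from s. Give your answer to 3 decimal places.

n = 6, Σx = 24, Σy = 24.79, Σxy = 81.92, Σx² = 124
Sxx = Σx² − (Σx)²/n = 124 − 96 = 28
Sxy = Σxy − (Σx)(Σy)/n = 81.92 − 99.16 = -17.24
b = Sxy/Sxx = -17.24/28 = -0.615714

-0.616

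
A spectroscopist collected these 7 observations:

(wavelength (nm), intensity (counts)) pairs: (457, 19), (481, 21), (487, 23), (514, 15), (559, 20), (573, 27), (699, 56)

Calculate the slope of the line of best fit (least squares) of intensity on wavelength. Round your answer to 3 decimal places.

n = 7, Σx = 3770, Σy = 181, Σxy = 103490, Σx² = 2070986
Sxx = Σx² − (Σx)²/n = 2070986 − 2030414.285714 = 40571.714286
Sxy = Σxy − (Σx)(Σy)/n = 103490 − 97481.428571 = 6008.571429
b = Sxy/Sxx = 6008.571429/40571.714286 = 0.148098

0.148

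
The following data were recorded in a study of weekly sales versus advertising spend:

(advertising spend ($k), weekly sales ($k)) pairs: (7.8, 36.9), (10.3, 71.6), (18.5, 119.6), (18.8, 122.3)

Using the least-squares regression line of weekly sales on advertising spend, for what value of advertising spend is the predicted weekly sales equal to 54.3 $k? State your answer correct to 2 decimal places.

9.21

n = 4, Σx = 55.4, Σy = 350.4, Σxy = 5537.14, Σx² = 862.62
Sxx = Σx² − (Σx)²/n = 862.62 − 767.29 = 95.33
Sxy = Σxy − (Σx)(Σy)/n = 5537.14 − 4853.04 = 684.1
b = Sxy/Sxx = 684.1/95.33 = 7.176125
a = ȳ − b·x̄ = 87.6 − 7.176125·13.85 = -11.789332
Set a + b·x = 54.3: x = (54.3 − (-11.789332)) / 7.176125 = 9.209613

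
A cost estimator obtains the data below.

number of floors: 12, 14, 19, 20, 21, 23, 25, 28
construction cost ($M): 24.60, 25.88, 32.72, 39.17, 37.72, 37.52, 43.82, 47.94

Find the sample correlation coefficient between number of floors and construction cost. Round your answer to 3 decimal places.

n = 8, Σx = 162, Σy = 289.37, Σxy = 6155.5, Σx² = 3480, Σy² = 10928.8065
Sxx = Σx² − (Σx)²/n = 3480 − 3280.5 = 199.5
Sxy = Σxy − (Σx)(Σy)/n = 6155.5 − 5859.7425 = 295.7575
Syy = Σy² − (Σy)²/n = 10928.8065 − 10466.874612 = 461.931888
r = Sxy/√(Sxx·Syy) = 295.7575/√(92155.411556) = 295.7575/303.571098 = 0.974261

0.974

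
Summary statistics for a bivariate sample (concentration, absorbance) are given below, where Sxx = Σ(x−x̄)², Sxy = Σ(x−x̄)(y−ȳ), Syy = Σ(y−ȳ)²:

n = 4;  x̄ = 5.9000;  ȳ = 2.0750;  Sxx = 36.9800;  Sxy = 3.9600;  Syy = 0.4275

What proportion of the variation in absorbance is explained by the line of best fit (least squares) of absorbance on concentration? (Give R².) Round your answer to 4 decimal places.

R² = Sxy²/(Sxx·Syy) = (3.96)²/(36.98·0.4275) = 0.991944

0.9919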